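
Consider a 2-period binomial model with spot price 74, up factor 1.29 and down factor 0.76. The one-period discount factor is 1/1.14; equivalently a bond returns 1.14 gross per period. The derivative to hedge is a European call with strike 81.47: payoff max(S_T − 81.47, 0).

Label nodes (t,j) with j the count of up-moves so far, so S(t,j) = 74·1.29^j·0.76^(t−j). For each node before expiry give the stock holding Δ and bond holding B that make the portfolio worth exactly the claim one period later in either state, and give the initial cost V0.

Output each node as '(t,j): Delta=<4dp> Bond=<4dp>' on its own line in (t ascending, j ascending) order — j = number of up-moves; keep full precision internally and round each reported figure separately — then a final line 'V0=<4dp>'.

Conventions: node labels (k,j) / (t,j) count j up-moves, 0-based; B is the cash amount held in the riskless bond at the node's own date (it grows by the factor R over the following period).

Since d<R<u, set p* = (R−d)/(u−d) = 0.7170; price each node as the discounted p*-expectation of its children.
Terminal payoffs: V(2,0)=0.0000, V(2,1)=0.0000, V(2,2)=41.6734
(1,0): S=56.2400. Δ = (V_up−V_dn)/(S_up−S_dn) = (0.0000−0.0000)/(72.5496−42.7424) = 0.0000. V = [p*·0.0000 + (1−p*)·0.0000]/1.14 = 0.0000. B = V − Δ·S = 0.0000.
(1,1): S=95.4600. Δ = (V_up−V_dn)/(S_up−S_dn) = (41.6734−0.0000)/(123.1434−72.5496) = 0.8237. V = [p*·41.6734 + (1−p*)·0.0000]/1.14 = 26.2097. B = V − Δ·S = -52.4194.
(0,0): S=74.0000. Δ = (V_up−V_dn)/(S_up−S_dn) = (26.2097−0.0000)/(95.4600−56.2400) = 0.6683. V = [p*·26.2097 + (1−p*)·0.0000]/1.14 = 16.4841. B = V − Δ·S = -32.9682.
As a check, the time-0 holding Δ(0,0)·S0 + B(0,0) comes to 16.4841 — exactly V0.

(0,0): Delta=0.6683 Bond=-32.9682
(1,0): Delta=0.0000 Bond=0.0000
(1,1): Delta=0.8237 Bond=-52.4194
V0=16.4841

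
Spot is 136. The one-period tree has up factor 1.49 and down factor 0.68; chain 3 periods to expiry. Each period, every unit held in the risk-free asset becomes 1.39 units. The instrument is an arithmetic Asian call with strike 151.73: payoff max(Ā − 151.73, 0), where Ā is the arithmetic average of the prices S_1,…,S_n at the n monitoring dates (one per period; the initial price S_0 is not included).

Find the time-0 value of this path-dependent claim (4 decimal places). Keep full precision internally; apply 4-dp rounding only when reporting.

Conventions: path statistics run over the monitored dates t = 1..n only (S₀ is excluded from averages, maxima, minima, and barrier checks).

price = 45.7983

With p* = (R−d)/(u−d) = 0.8765, sum probability × payoff across the paths and divide by R^3.
Enumerate all 2^3 = 8 price paths (U = up ×1.49, D = down ×0.68); each path with k up-moves has probability p*^k·(1−p*)^(3−k).
DDD: Ā=66.0431, payoff=0.0000, prob=0.001882
UDD: Ā=144.7120, payoff=0.0000, prob=0.013360
DUD: Ā=107.9920, payoff=0.0000, prob=0.013360
UUD: Ā=236.6295, payoff=84.8995, prob=0.094855
DDU: Ā=83.0224, payoff=0.0000, prob=0.013360
UDU: Ā=181.9167, payoff=30.1867, prob=0.094855
DUU: Ā=145.1967, payoff=0.0000, prob=0.094855
UUU: Ā=318.1516, payoff=166.4216, prob=0.673473
Price = Σ prob·payoff / R^3 = 122.996906 / 2.685619 = 45.7983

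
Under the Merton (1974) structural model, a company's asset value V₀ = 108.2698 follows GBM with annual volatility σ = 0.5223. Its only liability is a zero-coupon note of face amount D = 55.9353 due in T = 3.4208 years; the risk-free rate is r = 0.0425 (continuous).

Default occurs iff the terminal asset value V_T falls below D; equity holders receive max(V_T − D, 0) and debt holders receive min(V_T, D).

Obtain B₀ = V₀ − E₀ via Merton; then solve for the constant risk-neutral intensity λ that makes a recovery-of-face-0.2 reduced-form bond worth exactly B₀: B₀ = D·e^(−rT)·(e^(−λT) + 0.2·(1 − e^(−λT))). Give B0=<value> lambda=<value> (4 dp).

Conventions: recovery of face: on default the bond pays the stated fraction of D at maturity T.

Equity is a call on the firm's assets struck at D = 55.9353:
d₁ = [ln(V₀/D) + (r + σ²/2)T] / (σ√T)
   = [ln(108.2698/55.9353) + (0.0425 + 0.5·0.5223²)·3.4208] / (0.5223·√3.4208)
   = [0.660431 + 0.611976] / 0.966015 = 1.317171
d₂ = d₁ − σ√T = 1.317171 − 0.966015 = 0.351156
N(d₁) = 0.906109,  N(d₂) = 0.637264,  e^(−rT) = 0.864690
E₀ = V₀·N(d₁) − D·e^(−rT)·N(d₂)
   = 108.2698·0.906109 − 55.9353·0.864690·0.637264 = 67.281901
B₀ = V₀ − E₀ = 108.2698 − 67.281901 = 40.987899
e^(−λT) = (B₀·e^(rT)/D − 0.2)/(1 − 0.2) = (40.9879·1.156484/55.9353 − 0.2)/0.8 = 0.80930050
λ = −ln(0.80930050)/3.4208 = 0.061852

B0=40.9879 lambda=0.0619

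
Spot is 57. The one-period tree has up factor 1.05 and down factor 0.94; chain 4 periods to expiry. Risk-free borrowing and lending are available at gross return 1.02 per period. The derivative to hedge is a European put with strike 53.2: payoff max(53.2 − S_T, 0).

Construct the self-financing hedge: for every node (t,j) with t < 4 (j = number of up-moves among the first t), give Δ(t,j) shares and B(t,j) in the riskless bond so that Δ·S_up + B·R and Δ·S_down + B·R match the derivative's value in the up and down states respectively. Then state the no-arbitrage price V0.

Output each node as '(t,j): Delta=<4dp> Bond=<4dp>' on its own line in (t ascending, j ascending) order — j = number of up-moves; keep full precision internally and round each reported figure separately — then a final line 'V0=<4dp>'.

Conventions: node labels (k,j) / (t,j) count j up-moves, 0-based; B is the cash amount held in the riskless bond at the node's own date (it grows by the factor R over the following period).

Under the risk-neutral measure, an up-move has probability p* = (R−d)/(u−d) = 0.7273 and values discount at R = 1.02.
Expiry values: V(4,0)=8.6973, V(4,1)=3.4895, V(4,2)=0.0000, V(4,3)=0.0000, V(4,4)=0.0000
Node (3,0) S=47.3433: V=(p*·3.4895+(1−p*)·8.6973)/1.02=4.8136; Δ=(3.4895−8.6973)/(49.7105−44.5027)=-1.0000; B=V−Δ·S=52.1569
Node (3,1) S=52.8835: V=(p*·0.0000+(1−p*)·3.4895)/1.02=0.9330; Δ=(0.0000−3.4895)/(55.5276−49.7105)=-0.5999; B=V−Δ·S=32.6562
Node (3,2) S=59.0720: V=(p*·0.0000+(1−p*)·0.0000)/1.02=0.0000; Δ=(0.0000−0.0000)/(62.0255−55.5276)=0.0000; B=V−Δ·S=0.0000
Node (3,3) S=65.9846: V=(p*·0.0000+(1−p*)·0.0000)/1.02=0.0000; Δ=(0.0000−0.0000)/(69.2839−62.0255)=0.0000; B=V−Δ·S=0.0000
Node (2,0) S=50.3652: V=(p*·0.9330+(1−p*)·4.8136)/1.02=1.9523; Δ=(0.9330−4.8136)/(52.8835−47.3433)=-0.7004; B=V−Δ·S=37.2300
Node (2,1) S=56.2590: V=(p*·0.0000+(1−p*)·0.9330)/1.02=0.2495; Δ=(0.0000−0.9330)/(59.0720−52.8835)=-0.1508; B=V−Δ·S=8.7316
Node (2,2) S=62.8425: V=(p*·0.0000+(1−p*)·0.0000)/1.02=0.0000; Δ=(0.0000−0.0000)/(65.9846−59.0720)=0.0000; B=V−Δ·S=0.0000
Node (1,0) S=53.5800: V=(p*·0.2495+(1−p*)·1.9523)/1.02=0.6999; Δ=(0.2495−1.9523)/(56.2590−50.3652)=-0.2889; B=V−Δ·S=16.1803
Node (1,1) S=59.8500: V=(p*·0.0000+(1−p*)·0.2495)/1.02=0.0667; Δ=(0.0000−0.2495)/(62.8425−56.2590)=-0.0379; B=V−Δ·S=2.3347
Node (0,0) S=57.0000: V=(p*·0.0667+(1−p*)·0.6999)/1.02=0.2347; Δ=(0.0667−0.6999)/(59.8500−53.5800)=-0.1010; B=V−Δ·S=5.9909
Sanity check at the root: Δ(0,0)·S0 + B(0,0) reproduces V0 = 0.2347.

(0,0): Delta=-0.1010 Bond=5.9909
(1,0): Delta=-0.2889 Bond=16.1803
(1,1): Delta=-0.0379 Bond=2.3347
(2,0): Delta=-0.7004 Bond=37.2300
(2,1): Delta=-0.1508 Bond=8.7316
(2,2): Delta=0.0000 Bond=0.0000
(3,0): Delta=-1.0000 Bond=52.1569
(3,1): Delta=-0.5999 Bond=32.6562
(3,2): Delta=0.0000 Bond=0.0000
(3,3): Delta=0.0000 Bond=0.0000
V0=0.2347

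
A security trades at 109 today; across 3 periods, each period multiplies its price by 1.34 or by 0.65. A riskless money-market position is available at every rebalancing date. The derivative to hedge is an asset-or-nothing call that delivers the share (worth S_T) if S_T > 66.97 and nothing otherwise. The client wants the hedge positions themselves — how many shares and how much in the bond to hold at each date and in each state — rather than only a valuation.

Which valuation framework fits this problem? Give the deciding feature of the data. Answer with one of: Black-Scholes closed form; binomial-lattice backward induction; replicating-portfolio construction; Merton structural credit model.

framework: replicating-portfolio construction

Key observation: what is demanded is not a single number but the (Δ, B) position at each node of the 1.34/0.65 tree starting at 109; constructing those positions is the replicating-portfolio method.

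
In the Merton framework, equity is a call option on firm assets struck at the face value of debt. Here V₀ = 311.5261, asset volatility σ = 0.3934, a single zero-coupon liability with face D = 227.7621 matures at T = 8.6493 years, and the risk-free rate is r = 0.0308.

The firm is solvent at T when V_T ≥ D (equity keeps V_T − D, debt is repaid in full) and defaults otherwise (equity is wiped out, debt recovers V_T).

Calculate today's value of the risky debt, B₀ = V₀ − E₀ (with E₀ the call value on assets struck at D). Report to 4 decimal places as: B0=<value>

B0=125.5305

Apply the equity-as-call identities (strike 227.7621, horizon 8.6493 years):
d₁ = [ln(V₀/D) + (r + σ²/2)T] / (σ√T)
   = [ln(311.5261/227.7621) + (0.0308 + 0.5·0.3934²)·8.6493] / (0.3934·√8.6493)
   = [0.313181 + 0.935697] / 1.156977 = 1.079432
d₂ = d₁ − σ√T = 1.079432 − 1.156977 = -0.077545
N(d₁) = 0.859802,  N(d₂) = 0.469095,  e^(−rT) = 0.766134
E₀ = V₀·N(d₁) − D·e^(−rT)·N(d₂)
   = 311.5261·0.859802 − 227.7621·0.766134·0.469095 = 185.995595
B₀ = V₀ − E₀ = 311.5261 − 185.995595 = 125.530505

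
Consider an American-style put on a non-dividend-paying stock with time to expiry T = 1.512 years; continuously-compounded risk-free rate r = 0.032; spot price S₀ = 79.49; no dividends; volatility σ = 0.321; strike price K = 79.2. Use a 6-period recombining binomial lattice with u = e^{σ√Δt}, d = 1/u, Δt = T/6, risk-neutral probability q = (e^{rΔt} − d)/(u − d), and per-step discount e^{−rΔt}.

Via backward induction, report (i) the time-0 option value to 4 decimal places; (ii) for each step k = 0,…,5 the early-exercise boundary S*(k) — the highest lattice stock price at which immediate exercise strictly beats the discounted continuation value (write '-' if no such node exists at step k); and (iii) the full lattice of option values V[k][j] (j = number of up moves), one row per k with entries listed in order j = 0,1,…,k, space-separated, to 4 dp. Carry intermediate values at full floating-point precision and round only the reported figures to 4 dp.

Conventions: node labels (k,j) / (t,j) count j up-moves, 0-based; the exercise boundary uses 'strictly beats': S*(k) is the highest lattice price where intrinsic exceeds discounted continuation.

price = 10.3270
boundary = - - - 49.0191 57.5900 67.6597
tree:
10.3270
15.4021 5.1065
22.0991 8.5428 1.5403
30.1809 13.8800 3.0140 0.0000
37.4763 21.6100 5.8976 0.0000 0.0000
43.6860 30.1809 11.5403 0.0000 0.0000 0.0000
48.9714 37.4763 21.6100 0.0000 0.0000 0.0000 0.0000

params: Δt=0.25200 u=1.17485 d=0.85117 q=0.48482 e^(-rΔt)=0.99197
t_6 payoffs: 48.9714 37.4763 21.6100 0.0000 0.0000 0.0000 0.0000
t_5: node(5,0) S=35.5140 payoff=43.6860 vs cont=43.0499 → 43.6860 [stop]  node(5,1) S=49.0191 payoff=30.1809 vs cont=29.5448 → 30.1809 [stop]  node(5,2) S=67.6597 payoff=11.5403 vs cont=11.0437 → 11.5403 [stop]  node(5,3) S=93.3888 payoff=0.0000 vs cont=0.0000 → 0.0000 [wait]  node(5,4) S=128.9021 payoff=0.0000 vs cont=0.0000 → 0.0000 [wait]  node(5,5) S=177.9201 payoff=0.0000 vs cont=0.0000 → 0.0000 [wait]  ⇒ S*(5)=67.6597
t_4: node(4,0) S=41.7237 payoff=37.4763 vs cont=36.8402 → 37.4763 [stop]  node(4,1) S=57.5900 payoff=21.6100 vs cont=20.9739 → 21.6100 [stop]  node(4,2) S=79.4900 payoff=0.0000 vs cont=5.8976 → 5.8976 [wait]  node(4,3) S=109.7179 payoff=0.0000 vs cont=0.0000 → 0.0000 [wait]  node(4,4) S=151.4407 payoff=0.0000 vs cont=0.0000 → 0.0000 [wait]  ⇒ S*(4)=57.5900
t_3: node(3,0) S=49.0191 payoff=30.1809 vs cont=29.5448 → 30.1809 [stop]  node(3,1) S=67.6597 payoff=11.5403 vs cont=13.8800 → 13.8800 [wait]  node(3,2) S=93.3888 payoff=0.0000 vs cont=3.0140 → 3.0140 [wait]  node(3,3) S=128.9021 payoff=0.0000 vs cont=0.0000 → 0.0000 [wait]  ⇒ S*(3)=49.0191
t_2: node(2,0) S=57.5900 payoff=21.6100 vs cont=22.0991 → 22.0991 [wait]  node(2,1) S=79.4900 payoff=0.0000 vs cont=8.5428 → 8.5428 [wait]  node(2,2) S=109.7179 payoff=0.0000 vs cont=1.5403 → 1.5403 [wait]  ⇒ S*(2)=-
t_1: node(1,0) S=67.6597 payoff=11.5403 vs cont=15.4021 → 15.4021 [wait]  node(1,1) S=93.3888 payoff=0.0000 vs cont=5.1065 → 5.1065 [wait]  ⇒ S*(1)=-
t_0: node(0,0) S=79.4900 payoff=0.0000 vs cont=10.3270 → 10.3270 [wait]  ⇒ S*(0)=-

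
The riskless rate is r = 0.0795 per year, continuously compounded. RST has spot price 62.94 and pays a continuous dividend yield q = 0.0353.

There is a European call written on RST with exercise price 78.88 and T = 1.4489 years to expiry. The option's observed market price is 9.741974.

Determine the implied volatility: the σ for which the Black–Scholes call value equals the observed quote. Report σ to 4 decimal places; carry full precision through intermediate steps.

sigma = 0.4676

At σ = 0.4676 the Black–Scholes value reproduces the quote:
σ√T = 0.4676·√1.4489 = 0.562851
d₁ = (ln(S/K) + (r−q+σ²/2)T) / (σ√T) = (ln(62.94/78.88) + (0.0795−0.0353+0.4676²/2)·1.4489) / 0.562851 = (-0.225746 + 0.222442) / 0.562851 = -0.005869
d₂ = d₁ − σ√T = -0.005869 − 0.562851 = -0.568721
e^{−rT} = 0.891199
e^{−qT} = 0.950140
N(d₁) = 0.497658,  N(d₂) = 0.284773
V = S·e^{−qT}·N(d₁) − K·e^{−rT}·N(d₂) = 29.760870 − 20.018896 = 9.741974 (equal to the quote); since ∂V/∂σ > 0 for all σ, the implied volatility is unique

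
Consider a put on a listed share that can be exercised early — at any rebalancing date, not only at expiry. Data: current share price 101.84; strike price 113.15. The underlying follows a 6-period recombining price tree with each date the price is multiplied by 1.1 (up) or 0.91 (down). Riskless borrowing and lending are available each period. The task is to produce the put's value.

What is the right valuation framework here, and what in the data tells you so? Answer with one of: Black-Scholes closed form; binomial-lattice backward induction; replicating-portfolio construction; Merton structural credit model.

framework: binomial-lattice backward induction

Key observation: an American put (K = 113.15, S₀ = 101.84) on a 6-date tree has no closed form — the optimal stopping decision is embedded and must be resolved recursively from expiry.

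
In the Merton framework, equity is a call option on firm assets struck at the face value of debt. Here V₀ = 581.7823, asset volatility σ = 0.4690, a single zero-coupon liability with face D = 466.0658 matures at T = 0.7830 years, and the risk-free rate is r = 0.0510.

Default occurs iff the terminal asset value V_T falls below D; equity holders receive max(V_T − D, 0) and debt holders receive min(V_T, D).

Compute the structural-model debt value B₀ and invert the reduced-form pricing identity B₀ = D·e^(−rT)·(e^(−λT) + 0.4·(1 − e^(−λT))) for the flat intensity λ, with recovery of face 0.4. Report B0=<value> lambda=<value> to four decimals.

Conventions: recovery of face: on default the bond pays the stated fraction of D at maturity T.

Apply the equity-as-call identities (strike 466.0658, horizon 0.7830 years):
d₁ = [ln(V₀/D) + (r + σ²/2)T] / (σ√T)
   = [ln(581.7823/466.0658) + (0.0510 + 0.5·0.4690²)·0.7830] / (0.4690·√0.7830)
   = [0.221769 + 0.126048] / 0.415005 = 0.838103
d₂ = d₁ − σ√T = 0.838103 − 0.415005 = 0.423098
N(d₁) = 0.799014,  N(d₂) = 0.663888,  e^(−rT) = 0.960854
E₀ = V₀·N(d₁) − D·e^(−rT)·N(d₂)
   = 581.7823·0.799014 − 466.0658·0.960854·0.663888 = 167.548906
B₀ = V₀ − E₀ = 581.7823 − 167.548906 = 414.233394
e^(−λT) = (B₀·e^(rT)/D − 0.4)/(1 − 0.4) = (414.2334·1.040741/466.0658 − 0.4)/0.6 = 0.87499584
λ = −ln(0.87499584)/0.7830 = 0.170544

B0=414.2334 lambda=0.1705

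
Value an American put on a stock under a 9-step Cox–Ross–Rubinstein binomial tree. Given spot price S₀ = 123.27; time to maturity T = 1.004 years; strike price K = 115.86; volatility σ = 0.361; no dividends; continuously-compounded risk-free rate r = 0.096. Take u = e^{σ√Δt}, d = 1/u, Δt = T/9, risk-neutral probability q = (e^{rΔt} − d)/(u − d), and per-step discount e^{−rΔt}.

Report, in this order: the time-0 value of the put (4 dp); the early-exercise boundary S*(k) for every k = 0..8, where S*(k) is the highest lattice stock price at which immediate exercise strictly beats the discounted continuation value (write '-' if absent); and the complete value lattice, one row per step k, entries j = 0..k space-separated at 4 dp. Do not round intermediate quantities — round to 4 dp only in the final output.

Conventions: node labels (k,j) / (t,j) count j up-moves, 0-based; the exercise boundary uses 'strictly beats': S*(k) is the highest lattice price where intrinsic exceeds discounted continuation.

Δt=0.11156, u=1.12814, d=0.88641, q=0.51443, disc=e^(-rΔt)=0.98935
k=9 terminal: V=max(K-S,0) → 74.2137 62.8564 48.4018 30.0053 6.5920 0.0000 0.0000 0.0000 0.0000 0.0000
k=8: j=0 S=46.9831 intr=68.8769 cont=67.6428 V=68.8769[EX]; j=1 S=59.7957 intr=56.0643 cont=54.8301 V=56.0643[EX]; j=2 S=76.1026 intr=39.7574 cont=38.5233 V=39.7574[EX]; j=3 S=96.8564 intr=19.0036 cont=17.7694 V=19.0036[EX]; j=4 S=123.2700 intr=0.0000 cont=3.1668 V=3.1668[hold]; j=5 S=156.8868 intr=0.0000 cont=0.0000 V=0.0000[hold]; j=6 S=199.6712 intr=0.0000 cont=0.0000 V=0.0000[hold]; j=7 S=254.1233 intr=0.0000 cont=0.0000 V=0.0000[hold]; j=8 S=323.4250 intr=0.0000 cont=0.0000 V=0.0000[hold]  S*(8)=96.8564
k=7: j=0 S=53.0036 intr=62.8564 cont=61.6222 V=62.8564[EX]; j=1 S=67.4582 intr=48.4018 cont=47.1676 V=48.4018[EX]; j=2 S=85.8547 intr=30.0053 cont=28.7712 V=30.0053[EX]; j=3 S=109.2680 intr=6.5920 cont=10.7410 V=10.7410[hold]; j=4 S=139.0663 intr=0.0000 cont=1.5213 V=1.5213[hold]; j=5 S=176.9909 intr=0.0000 cont=0.0000 V=0.0000[hold]; j=6 S=225.2579 intr=0.0000 cont=0.0000 V=0.0000[hold]; j=7 S=286.6877 intr=0.0000 cont=0.0000 V=0.0000[hold]  S*(7)=85.8547
k=6: j=0 S=59.7957 intr=56.0643 cont=54.8301 V=56.0643[EX]; j=1 S=76.1026 intr=39.7574 cont=38.5233 V=39.7574[EX]; j=2 S=96.8564 intr=19.0036 cont=19.8810 V=19.8810[hold]; j=3 S=123.2700 intr=0.0000 cont=5.9342 V=5.9342[hold]; j=4 S=156.8868 intr=0.0000 cont=0.7308 V=0.7308[hold]; j=5 S=199.6712 intr=0.0000 cont=0.0000 V=0.0000[hold]; j=6 S=254.1233 intr=0.0000 cont=0.0000 V=0.0000[hold]  S*(6)=76.1026
k=5: j=0 S=67.4582 intr=48.4018 cont=47.1676 V=48.4018[EX]; j=1 S=85.8547 intr=30.0053 cont=29.2178 V=30.0053[EX]; j=2 S=109.2680 intr=6.5920 cont=12.5709 V=12.5709[hold]; j=3 S=139.0663 intr=0.0000 cont=3.2227 V=3.2227[hold]; j=4 S=176.9909 intr=0.0000 cont=0.3511 V=0.3511[hold]; j=5 S=225.2579 intr=0.0000 cont=0.0000 V=0.0000[hold]  S*(5)=85.8547
k=4: j=0 S=76.1026 intr=39.7574 cont=38.5233 V=39.7574[EX]; j=1 S=96.8564 intr=19.0036 cont=20.8124 V=20.8124[hold]; j=2 S=123.2700 intr=0.0000 cont=7.6792 V=7.6792[hold]; j=3 S=156.8868 intr=0.0000 cont=1.7268 V=1.7268[hold]; j=4 S=199.6712 intr=0.0000 cont=0.1687 V=0.1687[hold]  S*(4)=76.1026
k=3: j=0 S=85.8547 intr=30.0053 cont=29.6918 V=30.0053[EX]; j=1 S=109.2680 intr=6.5920 cont=13.9065 V=13.9065[hold]; j=2 S=139.0663 intr=0.0000 cont=4.5679 V=4.5679[hold]; j=3 S=176.9909 intr=0.0000 cont=0.9154 V=0.9154[hold]  S*(3)=85.8547
k=2: j=0 S=96.8564 intr=19.0036 cont=21.4922 V=21.4922[hold]; j=1 S=123.2700 intr=0.0000 cont=9.0055 V=9.0055[hold]; j=2 S=156.8868 intr=0.0000 cont=2.6603 V=2.6603[hold]  S*(2)=-
k=1: j=0 S=109.2680 intr=6.5920 cont=14.9081 V=14.9081[hold]; j=1 S=139.0663 intr=0.0000 cont=5.6802 V=5.6802[hold]  S*(1)=-
k=0: j=0 S=123.2700 intr=0.0000 cont=10.0527 V=10.0527[hold]  S*(0)=-

price = 10.0527
boundary = - - - 85.8547 76.1026 85.8547 76.1026 85.8547 96.8564
tree:
10.0527
14.9081 5.6802
21.4922 9.0055 2.6603
30.0053 13.9065 4.5679 0.9154
39.7574 20.8124 7.6792 1.7268 0.1687
48.4018 30.0053 12.5709 3.2227 0.3511 0.0000
56.0643 39.7574 19.8810 5.9342 0.7308 0.0000 0.0000
62.8564 48.4018 30.0053 10.7410 1.5213 0.0000 0.0000 0.0000
68.8769 56.0643 39.7574 19.0036 3.1668 0.0000 0.0000 0.0000 0.0000
74.2137 62.8564 48.4018 30.0053 6.5920 0.0000 0.0000 0.0000 0.0000 0.0000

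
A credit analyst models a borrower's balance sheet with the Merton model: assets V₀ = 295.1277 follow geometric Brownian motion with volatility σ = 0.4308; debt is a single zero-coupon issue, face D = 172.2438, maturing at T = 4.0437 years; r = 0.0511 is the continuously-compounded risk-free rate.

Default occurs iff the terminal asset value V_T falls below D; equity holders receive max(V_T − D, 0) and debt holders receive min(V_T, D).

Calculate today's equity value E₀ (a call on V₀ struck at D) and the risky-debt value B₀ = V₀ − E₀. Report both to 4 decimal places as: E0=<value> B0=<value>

With assets at 295.1277 and a single debt payment of 172.2438 at 4.0437 years:
d₁ = [ln(V₀/D) + (r + σ²/2)T] / (σ√T)
   = [ln(295.1277/172.2438) + (0.0511 + 0.5·0.4308²)·4.0437] / (0.4308·√4.0437)
   = [0.538497 + 0.581865] / 0.866294 = 1.293283
d₂ = d₁ − σ√T = 1.293283 − 0.866294 = 0.426989
N(d₁) = 0.902043,  N(d₂) = 0.665306,  e^(−rT) = 0.813318
E₀ = V₀·N(d₁) − D·e^(−rT)·N(d₂)
   = 295.1277·0.902043 − 172.2438·0.813318·0.665306 = 173.015889
B₀ = V₀ − E₀ = 295.1277 − 173.015889 = 122.111811

E0=173.0159 B0=122.1118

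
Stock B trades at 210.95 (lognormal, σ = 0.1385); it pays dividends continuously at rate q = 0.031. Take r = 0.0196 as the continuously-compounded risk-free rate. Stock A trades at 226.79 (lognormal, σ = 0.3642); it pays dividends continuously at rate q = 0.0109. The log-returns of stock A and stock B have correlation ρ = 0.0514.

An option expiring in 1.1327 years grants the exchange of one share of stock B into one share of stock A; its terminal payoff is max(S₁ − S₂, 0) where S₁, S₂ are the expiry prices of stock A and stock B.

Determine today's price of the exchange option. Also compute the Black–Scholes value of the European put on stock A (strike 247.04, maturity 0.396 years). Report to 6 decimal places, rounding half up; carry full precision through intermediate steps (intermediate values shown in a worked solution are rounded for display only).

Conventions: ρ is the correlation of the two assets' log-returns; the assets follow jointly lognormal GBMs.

σ_eff = √(σ₁² + σ₂² − 2ρσ₁σ₂) = √(0.3642² + 0.1385² − 2·0.0514·0.3642·0.1385) = 0.382934
d₁ = (ln(S₁/S₂) + (q₂ − q₁ + σ_eff²/2)T) / (σ_eff√T) = (ln(226.79/210.95) + (0.031 − 0.0109 + 0.073319)·1.1327) / 0.407550 = 0.437294
d₂ = d₁ − σ_eff√T = 0.437294 − 0.407550 = 0.029743
N(d₁) = 0.669051,  N(d₂) = 0.511864
V = S₁·e^{−q₁T}·N(d₁) − S₂·e^{−q₂T}·N(d₂) = 149.872189 − 104.252033 = 45.620156
[vanilla: stock A put K=247.04]
σ√T = 0.3642·√0.396 = 0.229186
d₁ = (ln(S/K) + (r−q+σ²/2)T) / (σ√T) = (ln(226.79/247.04) + (0.0196−0.0109+0.3642²/2)·0.396) / 0.229186 = (-0.085526 + 0.029708) / 0.229186 = -0.243547
d₂ = d₁ − σ√T = -0.243547 − 0.229186 = -0.472733
e^{−rT} = 0.992268
e^{−qT} = 0.995693
N(−d₁) = 0.596209,  N(−d₂) = 0.681798
price = K·e^{−rT}·N(−d₂) − S·e^{−qT}·N(−d₁) = 167.129174 − 134.631914 = 32.497261

exchange price = 45.620156
price(stock A put K=247.04) = 32.497261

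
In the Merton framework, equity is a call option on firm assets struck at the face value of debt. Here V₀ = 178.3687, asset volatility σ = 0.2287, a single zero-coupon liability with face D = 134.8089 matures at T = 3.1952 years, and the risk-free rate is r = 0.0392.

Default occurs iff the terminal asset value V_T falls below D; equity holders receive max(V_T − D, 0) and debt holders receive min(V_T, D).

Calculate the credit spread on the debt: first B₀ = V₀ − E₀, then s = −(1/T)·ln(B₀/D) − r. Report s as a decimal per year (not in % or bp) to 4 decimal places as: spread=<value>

Equity is a call on the firm's assets struck at D = 134.8089:
d₁ = [ln(V₀/D) + (r + σ²/2)T] / (σ√T)
   = [ln(178.3687/134.8089) + (0.0392 + 0.5·0.2287²)·3.1952] / (0.2287·√3.1952)
   = [0.279995 + 0.208812] / 0.408804 = 1.195699
d₂ = d₁ − σ√T = 1.195699 − 0.408804 = 0.786895
N(d₁) = 0.884093,  N(d₂) = 0.784328,  e^(−rT) = 0.882275
E₀ = V₀·N(d₁) − D·e^(−rT)·N(d₂)
   = 178.3687·0.884093 − 134.8089·0.882275·0.784328 = 64.407698
B₀ = V₀ − E₀ = 178.3687 − 64.407698 = 113.961002
spread = −(1/T)·ln(B₀/D) − r = −(1/3.1952)·ln(113.961002/134.8089) − 0.0392 = 0.01337947

spread=0.0134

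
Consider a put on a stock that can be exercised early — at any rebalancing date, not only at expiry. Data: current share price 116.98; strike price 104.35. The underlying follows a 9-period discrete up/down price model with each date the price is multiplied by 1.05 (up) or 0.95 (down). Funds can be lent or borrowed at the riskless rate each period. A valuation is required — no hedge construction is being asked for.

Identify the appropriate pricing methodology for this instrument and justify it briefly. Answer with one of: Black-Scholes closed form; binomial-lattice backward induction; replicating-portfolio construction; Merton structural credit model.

framework: binomial-lattice backward induction

Key observation: the exercise right at every one of the 9 steps is what matters: each node needs max(104.35 − S, continuation), which only the stepwise tree valuation starting from spot 116.98 delivers.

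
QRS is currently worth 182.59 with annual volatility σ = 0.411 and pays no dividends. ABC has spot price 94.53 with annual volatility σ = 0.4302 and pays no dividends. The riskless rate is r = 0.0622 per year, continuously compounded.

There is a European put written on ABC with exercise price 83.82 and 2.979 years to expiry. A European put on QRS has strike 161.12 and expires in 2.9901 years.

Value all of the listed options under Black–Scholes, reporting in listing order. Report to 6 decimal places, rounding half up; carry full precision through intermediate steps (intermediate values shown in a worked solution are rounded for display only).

price(ABC put K=83.82) = 13.201480
price(QRS put K=161.12) = 23.446477

[ABC put K=83.82]
σ√T = 0.4302·√2.979 = 0.742516
d₁ = (ln(S/K) + (r+σ²/2)T) / (σ√T) = (ln(94.53/83.82) + (0.0622+0.4302²/2)·2.979) / 0.742516 = (0.120246 + 0.460959) / 0.742516 = 0.782750
d₂ = d₁ − σ√T = 0.782750 − 0.742516 = 0.040234
e^{−rT} = 0.830860
N(−d₁) = 0.216887,  N(−d₂) = 0.483953
price = K·e^{−rT}·N(−d₂) − S·N(−d₁) = 33.703804 − 20.502324 = 13.201480
[QRS put K=161.12]
σ√T = 0.411·√2.9901 = 0.710697
d₁ = (ln(S/K) + (r+σ²/2)T) / (σ√T) = (ln(182.59/161.12) + (0.0622+0.411²/2)·2.9901) / 0.710697 = (0.125094 + 0.438530) / 0.710697 = 0.793057
d₂ = d₁ − σ√T = 0.793057 − 0.710697 = 0.082359
e^{−rT} = 0.830287
N(−d₁) = 0.213872,  N(−d₂) = 0.467180
price = K·e^{−rT}·N(−d₂) − S·N(−d₁) = 62.497433 − 39.050956 = 23.446477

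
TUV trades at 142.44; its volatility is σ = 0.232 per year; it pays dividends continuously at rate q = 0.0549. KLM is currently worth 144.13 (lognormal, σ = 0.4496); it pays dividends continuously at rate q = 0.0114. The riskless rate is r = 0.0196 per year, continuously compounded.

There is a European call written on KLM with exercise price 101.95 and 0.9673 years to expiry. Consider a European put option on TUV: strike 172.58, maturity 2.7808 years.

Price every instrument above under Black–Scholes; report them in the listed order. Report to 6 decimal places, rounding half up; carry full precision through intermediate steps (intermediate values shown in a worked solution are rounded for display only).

[KLM call K=101.95]
σ√T = 0.4496·√0.9673 = 0.442188
d₁ = (ln(S/K) + (r−q+σ²/2)T) / (σ√T) = (ln(144.13/101.95) + (0.0196−0.0114+0.4496²/2)·0.9673) / 0.442188 = (0.346233 + 0.105697) / 0.442188 = 1.022032
d₂ = d₁ − σ√T = 1.022032 − 0.442188 = 0.579844
e^{−rT} = 0.981220
e^{−qT} = 0.989033
N(d₁) = 0.846617,  N(d₂) = 0.718990
price = S·e^{−qT}·N(d₁) − K·e^{−rT}·N(d₂) = 120.684736 − 71.924404 = 48.760332
[TUV put K=172.58]
σ√T = 0.232·√2.7808 = 0.386877
d₁ = (ln(S/K) + (r−q+σ²/2)T) / (σ√T) = (ln(142.44/172.58) + (0.0196−0.0549+0.232²/2)·2.7808) / 0.386877 = (-0.191940 − 0.023325) / 0.386877 = -0.556418
d₂ = d₁ − σ√T = -0.556418 − 0.386877 = -0.943295
e^{−rT} = 0.946955
e^{−qT} = 0.858416
N(−d₁) = 0.711038,  N(−d₂) = 0.827235
price = K·e^{−rT}·N(−d₂) − S·e^{−qT}·N(−d₁) = 135.191297 − 86.940575 = 48.250722

price(KLM call K=101.95) = 48.760332
price(TUV put K=172.58) = 48.250722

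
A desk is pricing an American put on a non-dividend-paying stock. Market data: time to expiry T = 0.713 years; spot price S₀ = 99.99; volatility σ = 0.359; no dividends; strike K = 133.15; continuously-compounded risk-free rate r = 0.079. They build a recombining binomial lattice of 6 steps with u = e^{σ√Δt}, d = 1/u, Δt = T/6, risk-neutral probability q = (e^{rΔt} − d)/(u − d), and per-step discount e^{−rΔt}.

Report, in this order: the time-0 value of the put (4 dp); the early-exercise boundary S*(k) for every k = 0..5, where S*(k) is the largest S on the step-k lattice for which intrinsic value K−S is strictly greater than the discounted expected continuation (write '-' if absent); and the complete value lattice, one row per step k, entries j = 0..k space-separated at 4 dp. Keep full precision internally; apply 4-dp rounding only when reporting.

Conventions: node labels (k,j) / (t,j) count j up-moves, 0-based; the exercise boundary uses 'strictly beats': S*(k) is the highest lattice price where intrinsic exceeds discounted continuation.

Δt=0.11883, u=1.13174, d=0.88360, q=0.50711, disc=e^(-rΔt)=0.99066
k=6 terminal: V=max(K-S,0) → 85.5640 72.2003 55.0836 33.1600 5.0795 0.0000 0.0000
k=5: j=0 S=53.8549 intr=79.2951 cont=78.0509 V=79.2951[EX]; j=1 S=68.9792 intr=64.1708 cont=62.9267 V=64.1708[EX]; j=2 S=88.3508 intr=44.7992 cont=43.5551 V=44.7992[EX]; j=3 S=113.1626 intr=19.9874 cont=18.7433 V=19.9874[EX]; j=4 S=144.9423 intr=0.0000 cont=2.4803 V=2.4803[hold]; j=5 S=185.6469 intr=0.0000 cont=0.0000 V=0.0000[hold]  S*(5)=113.1626
k=4: j=0 S=60.9497 intr=72.2003 cont=70.9561 V=72.2003[EX]; j=1 S=78.0664 intr=55.0836 cont=53.8395 V=55.0836[EX]; j=2 S=99.9900 intr=33.1600 cont=31.9159 V=33.1600[EX]; j=3 S=128.0705 intr=5.0795 cont=11.0055 V=11.0055[hold]; j=4 S=164.0369 intr=0.0000 cont=1.2111 V=1.2111[hold]  S*(4)=99.9900
k=3: j=0 S=68.9792 intr=64.1708 cont=62.9267 V=64.1708[EX]; j=1 S=88.3508 intr=44.7992 cont=43.5551 V=44.7992[EX]; j=2 S=113.1626 intr=19.9874 cont=21.7204 V=21.7204[hold]; j=3 S=144.9423 intr=0.0000 cont=5.9822 V=5.9822[hold]  S*(3)=88.3508
k=2: j=0 S=78.0664 intr=55.0836 cont=53.8395 V=55.0836[EX]; j=1 S=99.9900 intr=33.1600 cont=32.7864 V=33.1600[EX]; j=2 S=128.0705 intr=5.0795 cont=13.6110 V=13.6110[hold]  S*(2)=99.9900
k=1: j=0 S=88.3508 intr=44.7992 cont=43.5551 V=44.7992[EX]; j=1 S=113.1626 intr=19.9874 cont=23.0293 V=23.0293[hold]  S*(1)=88.3508
k=0: j=0 S=99.9900 intr=33.1600 cont=33.4440 V=33.4440[hold]  S*(0)=-

price = 33.4440
boundary = - 88.3508 99.9900 88.3508 99.9900 113.1626
tree:
33.4440
44.7992 23.0293
55.0836 33.1600 13.6110
64.1708 44.7992 21.7204 5.9822
72.2003 55.0836 33.1600 11.0055 1.2111
79.2951 64.1708 44.7992 19.9874 2.4803 0.0000
85.5640 72.2003 55.0836 33.1600 5.0795 0.0000 0.0000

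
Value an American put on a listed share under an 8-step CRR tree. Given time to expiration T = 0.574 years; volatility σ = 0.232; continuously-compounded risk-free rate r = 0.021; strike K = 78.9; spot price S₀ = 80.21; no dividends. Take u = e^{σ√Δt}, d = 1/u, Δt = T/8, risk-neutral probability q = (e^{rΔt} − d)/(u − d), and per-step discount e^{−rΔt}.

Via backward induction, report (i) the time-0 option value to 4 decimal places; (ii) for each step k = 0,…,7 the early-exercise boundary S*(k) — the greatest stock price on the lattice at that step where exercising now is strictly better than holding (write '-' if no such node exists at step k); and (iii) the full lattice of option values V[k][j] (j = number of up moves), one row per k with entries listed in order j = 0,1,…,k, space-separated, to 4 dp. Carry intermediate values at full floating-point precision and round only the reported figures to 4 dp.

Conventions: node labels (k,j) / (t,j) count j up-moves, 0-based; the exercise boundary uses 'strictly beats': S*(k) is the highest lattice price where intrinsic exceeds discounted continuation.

Δt=0.07175, u=1.06412, d=0.93975, q=0.49659, disc=e^(-rΔt)=0.99849
k=8 terminal: V=max(K-S,0) → 30.1114 23.6546 16.3434 8.0645 0.0000 0.0000 0.0000 0.0000 0.0000
k=7: j=0 S=51.9167 intr=26.9833 cont=26.8645 V=26.9833[EX]; j=1 S=58.7874 intr=20.1126 cont=19.9938 V=20.1126[EX]; j=2 S=66.5675 intr=12.3325 cont=12.2137 V=12.3325[EX]; j=3 S=75.3772 intr=3.5228 cont=4.0536 V=4.0536[hold]; j=4 S=85.3527 intr=0.0000 cont=0.0000 V=0.0000[hold]; j=5 S=96.6484 intr=0.0000 cont=0.0000 V=0.0000[hold]; j=6 S=109.4391 intr=0.0000 cont=0.0000 V=0.0000[hold]; j=7 S=123.9224 intr=0.0000 cont=0.0000 V=0.0000[hold]  S*(7)=66.5675
k=6: j=0 S=55.2454 intr=23.6546 cont=23.5358 V=23.6546[EX]; j=1 S=62.5566 intr=16.3434 cont=16.2246 V=16.3434[EX]; j=2 S=70.8355 intr=8.0645 cont=8.2089 V=8.2089[hold]; j=3 S=80.2100 intr=0.0000 cont=2.0375 V=2.0375[hold]; j=4 S=90.8251 intr=0.0000 cont=0.0000 V=0.0000[hold]; j=5 S=102.8451 intr=0.0000 cont=0.0000 V=0.0000[hold]; j=6 S=116.4558 intr=0.0000 cont=0.0000 V=0.0000[hold]  S*(6)=62.5566
k=5: j=0 S=58.7874 intr=20.1126 cont=19.9938 V=20.1126[EX]; j=1 S=66.5675 intr=12.3325 cont=12.2853 V=12.3325[EX]; j=2 S=75.3772 intr=3.5228 cont=5.1365 V=5.1365[hold]; j=3 S=85.3527 intr=0.0000 cont=1.0242 V=1.0242[hold]; j=4 S=96.6484 intr=0.0000 cont=0.0000 V=0.0000[hold]; j=5 S=109.4391 intr=0.0000 cont=0.0000 V=0.0000[hold]  S*(5)=66.5675
k=4: j=0 S=62.5566 intr=16.3434 cont=16.2246 V=16.3434[EX]; j=1 S=70.8355 intr=8.0645 cont=8.7458 V=8.7458[hold]; j=2 S=80.2100 intr=0.0000 cont=3.0897 V=3.0897[hold]; j=3 S=90.8251 intr=0.0000 cont=0.5148 V=0.5148[hold]; j=4 S=102.8451 intr=0.0000 cont=0.0000 V=0.0000[hold]  S*(4)=62.5566
k=3: j=0 S=66.5675 intr=12.3325 cont=12.5516 V=12.5516[hold]; j=1 S=75.3772 intr=3.5228 cont=5.9281 V=5.9281[hold]; j=2 S=85.3527 intr=0.0000 cont=1.8083 V=1.8083[hold]; j=3 S=96.6484 intr=0.0000 cont=0.2588 V=0.2588[hold]  S*(3)=-
k=2: j=0 S=70.8355 intr=8.0645 cont=9.2484 V=9.2484[hold]; j=1 S=80.2100 intr=0.0000 cont=3.8764 V=3.8764[hold]; j=2 S=90.8251 intr=0.0000 cont=1.0372 V=1.0372[hold]  S*(2)=-
k=1: j=0 S=75.3772 intr=3.5228 cont=6.5708 V=6.5708[hold]; j=1 S=85.3527 intr=0.0000 cont=2.4628 V=2.4628[hold]  S*(1)=-
k=0: j=0 S=80.2100 intr=0.0000 cont=4.5240 V=4.5240[hold]  S*(0)=-

price = 4.5240
boundary = - - - - 62.5566 66.5675 62.5566 66.5675
tree:
4.5240
6.5708 2.4628
9.2484 3.8764 1.0372
12.5516 5.9281 1.8083 0.2588
16.3434 8.7458 3.0897 0.5148 0.0000
20.1126 12.3325 5.1365 1.0242 0.0000 0.0000
23.6546 16.3434 8.2089 2.0375 0.0000 0.0000 0.0000
26.9833 20.1126 12.3325 4.0536 0.0000 0.0000 0.0000 0.0000
30.1114 23.6546 16.3434 8.0645 0.0000 0.0000 0.0000 0.0000 0.0000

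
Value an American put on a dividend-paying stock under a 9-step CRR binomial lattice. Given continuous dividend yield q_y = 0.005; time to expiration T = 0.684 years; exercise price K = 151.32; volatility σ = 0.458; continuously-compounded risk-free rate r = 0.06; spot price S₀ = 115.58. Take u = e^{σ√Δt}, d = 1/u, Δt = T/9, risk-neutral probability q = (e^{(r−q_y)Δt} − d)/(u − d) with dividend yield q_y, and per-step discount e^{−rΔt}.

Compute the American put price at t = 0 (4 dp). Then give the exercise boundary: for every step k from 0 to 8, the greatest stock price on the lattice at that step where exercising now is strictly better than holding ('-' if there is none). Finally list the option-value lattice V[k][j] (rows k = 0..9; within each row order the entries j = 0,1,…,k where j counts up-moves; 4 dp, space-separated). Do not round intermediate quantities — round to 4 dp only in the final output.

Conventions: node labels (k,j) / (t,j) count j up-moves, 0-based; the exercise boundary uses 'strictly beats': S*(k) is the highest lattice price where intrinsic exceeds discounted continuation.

price = 40.0569
boundary = - - 89.7869 79.1367 89.7869 101.8704 89.7869 101.8704 115.5800
tree:
40.0569
50.3471 29.5086
61.5331 38.9446 19.7678
72.1833 49.7916 27.7945 11.4316
81.5701 61.5331 37.7939 17.4393 5.1605
89.8436 72.1833 49.4496 25.7744 8.7537 1.3940
97.1357 81.5701 61.5331 36.6078 14.5147 2.7194 0.0000
103.5628 89.8436 72.1833 49.4496 23.3177 5.3046 0.0000 0.0000
109.2276 97.1357 81.5701 61.5331 35.7400 10.3477 0.0000 0.0000 0.0000
114.2204 103.5628 89.8436 72.1833 49.4496 20.1853 0.0000 0.0000 0.0000 0.0000

Δt=0.07600, u=1.13458, d=0.88138, q=0.48502, disc=e^(-rΔt)=0.99545
k=9 terminal: V=max(K-S,0) → 114.2204 103.5628 89.8436 72.1833 49.4496 20.1853 0.0000 0.0000 0.0000 0.0000
k=8: j=0 S=42.0924 intr=109.2276 cont=108.5551 V=109.2276[EX]; j=1 S=54.1843 intr=97.1357 cont=96.4678 V=97.1357[EX]; j=2 S=69.7499 intr=81.5701 cont=80.9082 V=81.5701[EX]; j=3 S=89.7869 intr=61.5331 cont=60.8788 V=61.5331[EX]; j=4 S=115.5800 intr=35.7400 cont=35.0955 V=35.7400[EX]; j=5 S=148.7827 intr=2.5373 cont=10.3477 V=10.3477[hold]; j=6 S=191.5235 intr=0.0000 cont=0.0000 V=0.0000[hold]; j=7 S=246.5425 intr=0.0000 cont=0.0000 V=0.0000[hold]; j=8 S=317.3667 intr=0.0000 cont=0.0000 V=0.0000[hold]  S*(8)=115.5800
k=7: j=0 S=47.7572 intr=103.5628 cont=102.8925 V=103.5628[EX]; j=1 S=61.4764 intr=89.8436 cont=89.1785 V=89.8436[EX]; j=2 S=79.1367 intr=72.1833 cont=71.5249 V=72.1833[EX]; j=3 S=101.8704 intr=49.4496 cont=48.7999 V=49.4496[EX]; j=4 S=131.1347 intr=20.1853 cont=23.3177 V=23.3177[hold]; j=5 S=168.8057 intr=0.0000 cont=5.3046 V=5.3046[hold]; j=6 S=217.2986 intr=0.0000 cont=0.0000 V=0.0000[hold]; j=7 S=279.7220 intr=0.0000 cont=0.0000 V=0.0000[hold]  S*(7)=101.8704
k=6: j=0 S=54.1843 intr=97.1357 cont=96.4678 V=97.1357[EX]; j=1 S=69.7499 intr=81.5701 cont=80.9082 V=81.5701[EX]; j=2 S=89.7869 intr=61.5331 cont=60.8788 V=61.5331[EX]; j=3 S=115.5800 intr=35.7400 cont=36.6078 V=36.6078[hold]; j=4 S=148.7827 intr=2.5373 cont=14.5147 V=14.5147[hold]; j=5 S=191.5235 intr=0.0000 cont=2.7194 V=2.7194[hold]; j=6 S=246.5425 intr=0.0000 cont=0.0000 V=0.0000[hold]  S*(6)=89.7869
k=5: j=0 S=61.4764 intr=89.8436 cont=89.1785 V=89.8436[EX]; j=1 S=79.1367 intr=72.1833 cont=71.5249 V=72.1833[EX]; j=2 S=101.8704 intr=49.4496 cont=49.2189 V=49.4496[EX]; j=3 S=131.1347 intr=20.1853 cont=25.7744 V=25.7744[hold]; j=4 S=168.8057 intr=0.0000 cont=8.7537 V=8.7537[hold]; j=5 S=217.2986 intr=0.0000 cont=1.3940 V=1.3940[hold]  S*(5)=101.8704
k=4: j=0 S=69.7499 intr=81.5701 cont=80.9082 V=81.5701[EX]; j=1 S=89.7869 intr=61.5331 cont=60.8788 V=61.5331[EX]; j=2 S=115.5800 intr=35.7400 cont=37.7939 V=37.7939[hold]; j=3 S=148.7827 intr=2.5373 cont=17.4393 V=17.4393[hold]; j=4 S=191.5235 intr=0.0000 cont=5.1605 V=5.1605[hold]  S*(4)=89.7869
k=3: j=0 S=79.1367 intr=72.1833 cont=71.5249 V=72.1833[EX]; j=1 S=101.8704 intr=49.4496 cont=49.7916 V=49.7916[hold]; j=2 S=131.1347 intr=20.1853 cont=27.7945 V=27.7945[hold]; j=3 S=168.8057 intr=0.0000 cont=11.4316 V=11.4316[hold]  S*(3)=79.1367
k=2: j=0 S=89.7869 intr=61.5331 cont=61.0438 V=61.5331[EX]; j=1 S=115.5800 intr=35.7400 cont=38.9446 V=38.9446[hold]; j=2 S=148.7827 intr=2.5373 cont=19.7678 V=19.7678[hold]  S*(2)=89.7869
k=1: j=0 S=101.8704 intr=49.4496 cont=50.3471 V=50.3471[hold]; j=1 S=131.1347 intr=20.1853 cont=29.5086 V=29.5086[hold]  S*(1)=-
k=0: j=0 S=115.5800 intr=35.7400 cont=40.0569 V=40.0569[hold]  S*(0)=-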